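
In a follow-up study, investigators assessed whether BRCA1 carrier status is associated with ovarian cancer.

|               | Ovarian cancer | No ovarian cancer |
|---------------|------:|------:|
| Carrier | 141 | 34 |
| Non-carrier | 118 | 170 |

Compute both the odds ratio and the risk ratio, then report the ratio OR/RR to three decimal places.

3.038

Cells: a = 141, b = 34, c = 118, d = 170.
OR = (141·170)/(34·118) = 23970/4012 = 5.97458
Risk in exposed = 141/175 = 0.80571; risk in unexposed = 118/288 = 0.40972; RR = 1.96649
OR/RR = 5.97458 / 1.96649 = 3.03819
The outcome is not rare, so the OR lies further from 1 than the RR.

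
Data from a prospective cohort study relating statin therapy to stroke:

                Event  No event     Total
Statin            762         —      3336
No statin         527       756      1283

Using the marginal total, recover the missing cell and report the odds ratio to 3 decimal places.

0.425

The missing cell is in the exposed row: 3336 − 762 = 2574.
So a = 762, b = 2574, c = 527, d = 756.
OR = (a·d)/(b·c) = (762 × 756) / (2574 × 527) = 576072 / 1356498 = 0.42468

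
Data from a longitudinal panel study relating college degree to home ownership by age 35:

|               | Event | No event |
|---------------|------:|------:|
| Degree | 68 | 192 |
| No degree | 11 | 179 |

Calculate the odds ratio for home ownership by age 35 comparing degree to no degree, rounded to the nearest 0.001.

Cells: a = 68, b = 192, c = 11, d = 179.
OR = (a·d)/(b·c) = (68 × 179) / (192 × 11) = 12172 / 2112 = 5.76326
The odds of home ownership by age 35 are about 5.76 times as high in the degree group.

5.763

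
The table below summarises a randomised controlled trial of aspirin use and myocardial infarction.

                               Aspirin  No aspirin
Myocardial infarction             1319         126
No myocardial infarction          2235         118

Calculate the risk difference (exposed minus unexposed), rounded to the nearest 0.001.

Reading the table with exposure as columns: a = 1319 (Aspirin, case), b = 2235 (Aspirin, non-case), c = 126 (No aspirin, case), d = 118.
Risk in exposed = 1319/3554 = 0.371131; risk in unexposed = 126/244 = 0.516393.
Risk difference = 0.371131 − 0.516393 = -0.145262

-0.145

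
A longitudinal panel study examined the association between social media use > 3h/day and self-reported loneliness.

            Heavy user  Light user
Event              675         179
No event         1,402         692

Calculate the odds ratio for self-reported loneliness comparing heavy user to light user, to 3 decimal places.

1.861

Reading the table with exposure as columns: a = 675 (Heavy user, case), b = 1402 (Heavy user, non-case), c = 179 (Light user, case), d = 692.
OR = (a·d)/(b·c) = (675 × 692) / (1402 × 179) = 467100 / 250958 = 1.86127
The odds of self-reported loneliness are about 1.86 times as high in the heavy user group.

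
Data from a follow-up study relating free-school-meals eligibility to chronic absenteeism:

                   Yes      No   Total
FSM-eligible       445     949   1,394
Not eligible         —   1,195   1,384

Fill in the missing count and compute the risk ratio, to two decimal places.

The missing cell is in the unexposed row: 1384 − 1195 = 189.
So a = 445, b = 949, c = 189, d = 1195.
RR = [a/(a+b)] / [c/(c+d)] = (445/1394) / (189/1384) = 0.31923/0.13656 = 2.33761

2.34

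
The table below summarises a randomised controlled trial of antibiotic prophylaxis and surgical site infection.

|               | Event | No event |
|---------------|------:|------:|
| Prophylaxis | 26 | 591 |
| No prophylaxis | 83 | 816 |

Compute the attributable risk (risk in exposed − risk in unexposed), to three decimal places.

Cells: a = 26, b = 591, c = 83, d = 816.
Risk in exposed = 26/617 = 0.042139; risk in unexposed = 83/899 = 0.092325.
Risk difference = 0.042139 − 0.092325 = -0.050185

-0.050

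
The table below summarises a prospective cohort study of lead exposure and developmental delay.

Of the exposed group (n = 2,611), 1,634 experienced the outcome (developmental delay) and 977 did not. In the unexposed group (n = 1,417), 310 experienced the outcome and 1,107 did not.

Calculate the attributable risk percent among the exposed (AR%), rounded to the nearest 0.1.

From the description: a = 1634, b = 977, c = 310, d = 1107.
Risk in exposed = 1634/2611 = 0.62581; risk in unexposed = 310/1417 = 0.21877.
RR = 0.62581/0.21877 = 2.86057
AR% = (RR − 1)/RR × 100 = (2.86057 − 1)/2.86057 × 100 = 65.0420%

65.0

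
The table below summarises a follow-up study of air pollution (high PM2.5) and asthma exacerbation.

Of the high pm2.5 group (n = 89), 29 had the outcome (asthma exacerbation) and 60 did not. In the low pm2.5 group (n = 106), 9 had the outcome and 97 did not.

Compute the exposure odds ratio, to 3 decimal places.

5.209

From the description: a = 29, b = 60, c = 9, d = 97.
OR = (a·d)/(b·c) = (29 × 97) / (60 × 9) = 2813 / 540 = 5.20926
The odds of asthma exacerbation are about 5.21 times as high in the high pm2.5 group.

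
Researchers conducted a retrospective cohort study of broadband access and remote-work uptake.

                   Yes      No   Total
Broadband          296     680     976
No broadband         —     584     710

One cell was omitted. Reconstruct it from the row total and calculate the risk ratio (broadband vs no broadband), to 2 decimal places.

The missing cell is in the unexposed row: 710 − 584 = 126.
So a = 296, b = 680, c = 126, d = 584.
RR = [a/(a+b)] / [c/(c+d)] = (296/976) / (126/710) = 0.30328/0.17746 = 1.70895

1.71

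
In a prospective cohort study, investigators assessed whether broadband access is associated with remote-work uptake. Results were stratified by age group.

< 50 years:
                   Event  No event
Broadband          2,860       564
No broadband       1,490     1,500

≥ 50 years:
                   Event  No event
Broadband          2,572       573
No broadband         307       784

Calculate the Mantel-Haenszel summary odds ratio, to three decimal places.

OR_MH = Σ(aᵢdᵢ/nᵢ) / Σ(bᵢcᵢ/nᵢ), where nᵢ is the stratum total.
Stratum 1 (< 50 years): n = 6414; a·d/n = 2860·1500/6414 = 668.8494; b·c/n = 564·1490/6414 = 131.0196
Stratum 2 (≥ 50 years): n = 4236; a·d/n = 2572·784/4236 = 476.0264; b·c/n = 573·307/4236 = 41.5276
OR_MH = (668.8494 + 476.0264) / (131.0196 + 41.5276) = 1144.8758 / 172.5473 = 6.63514

6.635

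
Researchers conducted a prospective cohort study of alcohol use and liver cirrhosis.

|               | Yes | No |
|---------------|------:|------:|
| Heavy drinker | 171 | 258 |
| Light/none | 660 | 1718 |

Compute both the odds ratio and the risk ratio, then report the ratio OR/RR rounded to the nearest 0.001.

1.201

Cells: a = 171, b = 258, c = 660, d = 1718.
OR = (171·1718)/(258·660) = 293778/170280 = 1.72526
Risk in exposed = 171/429 = 0.39860; risk in unexposed = 660/2378 = 0.27754; RR = 1.43617
OR/RR = 1.72526 / 1.43617 = 1.20129
The outcome is not rare, so the OR lies further from 1 than the RR.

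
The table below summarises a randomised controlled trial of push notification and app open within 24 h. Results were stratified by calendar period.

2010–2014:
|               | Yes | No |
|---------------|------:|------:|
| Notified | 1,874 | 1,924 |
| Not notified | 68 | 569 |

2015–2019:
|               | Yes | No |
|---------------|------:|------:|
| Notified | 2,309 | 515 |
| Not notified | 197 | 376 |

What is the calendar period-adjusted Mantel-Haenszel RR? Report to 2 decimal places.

2.97

RR_MH = Σ(aᵢ·n₀ᵢ/nᵢ) / Σ(cᵢ·n₁ᵢ/nᵢ), with n₁ᵢ = aᵢ+bᵢ (exposed), n₀ᵢ = cᵢ+dᵢ (unexposed), nᵢ = n₁ᵢ+n₀ᵢ.
Stratum 1 (2010–2014): n₁ = 3798, n₀ = 637, n = 4435; a·n₀/n = 1874·637/4435 = 269.1630; c·n₁/n = 68·3798/4435 = 58.2331
Stratum 2 (2015–2019): n₁ = 2824, n₀ = 573, n = 3397; a·n₀/n = 2309·573/3397 = 389.4781; c·n₁/n = 197·2824/3397 = 163.7704
RR_MH = (269.1630 + 389.4781) / (58.2331 + 163.7704) = 658.6411 / 222.0035 = 2.96680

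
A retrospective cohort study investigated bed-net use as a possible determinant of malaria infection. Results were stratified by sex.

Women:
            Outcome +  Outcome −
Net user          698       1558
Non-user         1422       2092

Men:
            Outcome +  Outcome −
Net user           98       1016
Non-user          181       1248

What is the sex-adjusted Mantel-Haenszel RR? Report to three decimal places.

RR_MH = Σ(aᵢ·n₀ᵢ/nᵢ) / Σ(cᵢ·n₁ᵢ/nᵢ), with n₁ᵢ = aᵢ+bᵢ (exposed), n₀ᵢ = cᵢ+dᵢ (unexposed), nᵢ = n₁ᵢ+n₀ᵢ.
Stratum 1 (Women): n₁ = 2256, n₀ = 3514, n = 5770; a·n₀/n = 698·3514/5770 = 425.0905; c·n₁/n = 1422·2256/5770 = 555.9847
Stratum 2 (Men): n₁ = 1114, n₀ = 1429, n = 2543; a·n₀/n = 98·1429/2543 = 55.0696; c·n₁/n = 181·1114/2543 = 79.2898
RR_MH = (425.0905 + 55.0696) / (555.9847 + 79.2898) = 480.1601 / 635.2746 = 0.75583

0.756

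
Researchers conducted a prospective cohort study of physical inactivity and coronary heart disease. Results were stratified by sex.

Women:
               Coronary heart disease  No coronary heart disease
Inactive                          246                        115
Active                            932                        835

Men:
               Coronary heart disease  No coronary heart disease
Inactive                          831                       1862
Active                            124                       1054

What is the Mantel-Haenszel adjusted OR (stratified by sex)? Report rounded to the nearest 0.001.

2.934

OR_MH = Σ(aᵢdᵢ/nᵢ) / Σ(bᵢcᵢ/nᵢ), where nᵢ is the stratum total.
Stratum 1 (Women): n = 2128; a·d/n = 246·835/2128 = 96.5273; b·c/n = 115·932/2128 = 50.3665
Stratum 2 (Men): n = 3871; a·d/n = 831·1054/3871 = 226.2656; b·c/n = 1862·124/3871 = 59.6456
OR_MH = (96.5273 + 226.2656) / (50.3665 + 59.6456) = 322.7928 / 110.0121 = 2.93416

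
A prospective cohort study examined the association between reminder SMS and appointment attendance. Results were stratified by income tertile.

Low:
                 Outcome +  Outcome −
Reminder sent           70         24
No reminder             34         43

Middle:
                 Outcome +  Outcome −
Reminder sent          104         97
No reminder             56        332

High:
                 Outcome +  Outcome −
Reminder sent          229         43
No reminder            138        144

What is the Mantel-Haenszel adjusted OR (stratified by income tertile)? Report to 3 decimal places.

5.495

OR_MH = Σ(aᵢdᵢ/nᵢ) / Σ(bᵢcᵢ/nᵢ), where nᵢ is the stratum total.
Stratum 1 (Low): n = 171; a·d/n = 70·43/171 = 17.6023; b·c/n = 24·34/171 = 4.7719
Stratum 2 (Middle): n = 589; a·d/n = 104·332/589 = 58.6214; b·c/n = 97·56/589 = 9.2224
Stratum 3 (High): n = 554; a·d/n = 229·144/554 = 59.5235; b·c/n = 43·138/554 = 10.7112
OR_MH = (17.6023 + 58.6214 + 59.5235) / (4.7719 + 9.2224 + 10.7112) = 135.7472 / 24.7055 = 5.49461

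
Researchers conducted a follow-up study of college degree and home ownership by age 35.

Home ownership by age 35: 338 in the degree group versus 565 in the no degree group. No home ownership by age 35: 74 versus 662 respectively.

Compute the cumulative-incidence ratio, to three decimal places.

1.782

From the description: a = 338, b = 74, c = 565, d = 662.
Risk in exposed = 338/412 = 0.82039; risk in unexposed = 565/1227 = 0.46047.
RR = 0.82039 / 0.46047 = 1.78162
The risk among the exposed is 1.78 times that among the unexposed.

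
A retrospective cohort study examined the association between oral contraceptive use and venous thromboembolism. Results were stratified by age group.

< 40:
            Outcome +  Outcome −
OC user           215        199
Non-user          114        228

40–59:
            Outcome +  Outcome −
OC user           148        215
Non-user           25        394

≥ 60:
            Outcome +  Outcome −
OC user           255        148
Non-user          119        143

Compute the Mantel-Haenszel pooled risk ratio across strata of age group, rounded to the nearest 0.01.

1.90

RR_MH = Σ(aᵢ·n₀ᵢ/nᵢ) / Σ(cᵢ·n₁ᵢ/nᵢ), with n₁ᵢ = aᵢ+bᵢ (exposed), n₀ᵢ = cᵢ+dᵢ (unexposed), nᵢ = n₁ᵢ+n₀ᵢ.
Stratum 1 (< 40): n₁ = 414, n₀ = 342, n = 756; a·n₀/n = 215·342/756 = 97.2619; c·n₁/n = 114·414/756 = 62.4286
Stratum 2 (40–59): n₁ = 363, n₀ = 419, n = 782; a·n₀/n = 148·419/782 = 79.2992; c·n₁/n = 25·363/782 = 11.6049
Stratum 3 (≥ 60): n₁ = 403, n₀ = 262, n = 665; a·n₀/n = 255·262/665 = 100.4662; c·n₁/n = 119·403/665 = 72.1158
RR_MH = (97.2619 + 79.2992 + 100.4662) / (62.4286 + 11.6049 + 72.1158) = 277.0273 / 146.1492 = 1.89551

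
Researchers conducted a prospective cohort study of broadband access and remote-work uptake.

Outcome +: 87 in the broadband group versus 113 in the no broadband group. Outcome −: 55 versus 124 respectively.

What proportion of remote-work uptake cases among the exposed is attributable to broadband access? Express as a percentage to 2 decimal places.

22.18

From the description: a = 87, b = 55, c = 113, d = 124.
Risk in exposed = 87/142 = 0.61268; risk in unexposed = 113/237 = 0.47679.
RR = 0.61268/0.47679 = 1.28499
AR% = (RR − 1)/RR × 100 = (1.28499 − 1)/1.28499 × 100 = 22.1786%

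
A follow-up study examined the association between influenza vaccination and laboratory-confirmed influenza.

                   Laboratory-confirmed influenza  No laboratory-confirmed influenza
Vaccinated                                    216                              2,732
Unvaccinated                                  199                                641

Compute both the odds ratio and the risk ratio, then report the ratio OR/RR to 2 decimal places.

0.82

Cells: a = 216, b = 2732, c = 199, d = 641.
OR = (216·641)/(2732·199) = 138456/543668 = 0.25467
Risk in exposed = 216/2948 = 0.07327; risk in unexposed = 199/840 = 0.23690; RR = 0.30928
OR/RR = 0.25467 / 0.30928 = 0.82343
The outcome is not rare, so the OR lies further from 1 than the RR.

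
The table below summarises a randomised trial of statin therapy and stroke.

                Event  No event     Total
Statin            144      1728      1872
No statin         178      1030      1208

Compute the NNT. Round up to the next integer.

Risk in treated group = 144/1872 = 0.07692; risk in control = 178/1208 = 0.14735.
Absolute risk reduction = 0.14735 − 0.07692 = 0.07043
NNT = 1 / ARR = 1 / 0.07043 = 14.199 → round up → 15

15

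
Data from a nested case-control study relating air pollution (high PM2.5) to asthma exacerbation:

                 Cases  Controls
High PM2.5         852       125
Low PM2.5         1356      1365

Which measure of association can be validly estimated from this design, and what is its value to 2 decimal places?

Cells: a = 852, b = 125, c = 1356, d = 1365.
This is a nested case-control study: participants were sampled on outcome status, so risks in the source population cannot be estimated directly — relative risk is not valid here. The odds ratio is the appropriate measure.
OR = (a·d)/(b·c) = (852 × 1365) / (125 × 1356) = 1162980 / 169500 = 6.86124

6.86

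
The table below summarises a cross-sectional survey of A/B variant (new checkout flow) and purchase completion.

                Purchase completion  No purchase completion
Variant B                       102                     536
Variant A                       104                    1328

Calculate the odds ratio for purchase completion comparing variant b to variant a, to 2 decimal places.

Cells: a = 102, b = 536, c = 104, d = 1328.
OR = (a·d)/(b·c) = (102 × 1328) / (536 × 104) = 135456 / 55744 = 2.42997
The odds of purchase completion are about 2.43 times as high in the variant b group.

2.43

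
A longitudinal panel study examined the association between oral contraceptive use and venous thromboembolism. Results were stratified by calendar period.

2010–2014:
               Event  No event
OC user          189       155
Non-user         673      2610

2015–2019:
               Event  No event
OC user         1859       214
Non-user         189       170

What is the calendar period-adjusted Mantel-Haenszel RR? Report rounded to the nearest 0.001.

1.981

RR_MH = Σ(aᵢ·n₀ᵢ/nᵢ) / Σ(cᵢ·n₁ᵢ/nᵢ), with n₁ᵢ = aᵢ+bᵢ (exposed), n₀ᵢ = cᵢ+dᵢ (unexposed), nᵢ = n₁ᵢ+n₀ᵢ.
Stratum 1 (2010–2014): n₁ = 344, n₀ = 3283, n = 3627; a·n₀/n = 189·3283/3627 = 171.0744; c·n₁/n = 673·344/3627 = 63.8302
Stratum 2 (2015–2019): n₁ = 2073, n₀ = 359, n = 2432; a·n₀/n = 1859·359/2432 = 274.4165; c·n₁/n = 189·2073/2432 = 161.1007
RR_MH = (171.0744 + 274.4165) / (63.8302 + 161.1007) = 445.4910 / 224.9309 = 1.98057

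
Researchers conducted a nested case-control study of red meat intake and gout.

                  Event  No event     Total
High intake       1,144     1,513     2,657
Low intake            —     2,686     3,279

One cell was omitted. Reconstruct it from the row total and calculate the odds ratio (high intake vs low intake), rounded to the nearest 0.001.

3.425

The missing cell is in the unexposed row: 3279 − 2686 = 593.
So a = 1144, b = 1513, c = 593, d = 2686.
OR = (a·d)/(b·c) = (1144 × 2686) / (1513 × 593) = 3072784 / 897209 = 3.42483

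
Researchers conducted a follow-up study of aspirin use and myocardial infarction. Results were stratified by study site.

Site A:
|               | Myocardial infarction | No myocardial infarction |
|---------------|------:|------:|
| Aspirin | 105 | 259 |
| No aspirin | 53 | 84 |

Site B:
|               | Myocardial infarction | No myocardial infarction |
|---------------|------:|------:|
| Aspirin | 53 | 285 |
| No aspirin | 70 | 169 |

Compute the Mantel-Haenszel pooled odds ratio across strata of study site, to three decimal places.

OR_MH = Σ(aᵢdᵢ/nᵢ) / Σ(bᵢcᵢ/nᵢ), where nᵢ is the stratum total.
Stratum 1 (Site A): n = 501; a·d/n = 105·84/501 = 17.6048; b·c/n = 259·53/501 = 27.3992
Stratum 2 (Site B): n = 577; a·d/n = 53·169/577 = 15.5234; b·c/n = 285·70/577 = 34.5754
OR_MH = (17.6048 + 15.5234) / (27.3992 + 34.5754) = 33.1282 / 61.9746 = 0.53454

0.535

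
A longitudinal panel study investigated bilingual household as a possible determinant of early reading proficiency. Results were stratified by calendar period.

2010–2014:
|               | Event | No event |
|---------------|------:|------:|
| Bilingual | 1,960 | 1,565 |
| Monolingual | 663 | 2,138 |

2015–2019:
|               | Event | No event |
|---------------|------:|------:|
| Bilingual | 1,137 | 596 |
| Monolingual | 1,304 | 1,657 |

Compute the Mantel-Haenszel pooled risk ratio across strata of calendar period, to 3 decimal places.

RR_MH = Σ(aᵢ·n₀ᵢ/nᵢ) / Σ(cᵢ·n₁ᵢ/nᵢ), with n₁ᵢ = aᵢ+bᵢ (exposed), n₀ᵢ = cᵢ+dᵢ (unexposed), nᵢ = n₁ᵢ+n₀ᵢ.
Stratum 1 (2010–2014): n₁ = 3525, n₀ = 2801, n = 6326; a·n₀/n = 1960·2801/6326 = 867.8407; c·n₁/n = 663·3525/6326 = 369.4396
Stratum 2 (2015–2019): n₁ = 1733, n₀ = 2961, n = 4694; a·n₀/n = 1137·2961/4694 = 717.2256; c·n₁/n = 1304·1733/4694 = 481.4299
RR_MH = (867.8407 + 717.2256) / (369.4396 + 481.4299) = 1585.0663 / 850.8695 = 1.86288

1.863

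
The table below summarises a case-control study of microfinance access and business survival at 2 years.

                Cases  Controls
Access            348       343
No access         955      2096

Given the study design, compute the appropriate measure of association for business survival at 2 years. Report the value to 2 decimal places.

Cells: a = 348, b = 343, c = 955, d = 2096.
This is a case-control study: participants were sampled on outcome status, so risks in the source population cannot be estimated directly — relative risk is not valid here. The odds ratio is the appropriate measure.
OR = (a·d)/(b·c) = (348 × 2096) / (343 × 955) = 729408 / 327565 = 2.22676

2.23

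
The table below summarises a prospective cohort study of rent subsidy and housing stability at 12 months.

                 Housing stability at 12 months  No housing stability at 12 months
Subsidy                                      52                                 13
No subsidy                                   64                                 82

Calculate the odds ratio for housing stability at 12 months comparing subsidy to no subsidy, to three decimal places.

5.125

Cells: a = 52, b = 13, c = 64, d = 82.
OR = (a·d)/(b·c) = (52 × 82) / (13 × 64) = 4264 / 832 = 5.12500
The odds of housing stability at 12 months are about 5.12 times as high in the subsidy group.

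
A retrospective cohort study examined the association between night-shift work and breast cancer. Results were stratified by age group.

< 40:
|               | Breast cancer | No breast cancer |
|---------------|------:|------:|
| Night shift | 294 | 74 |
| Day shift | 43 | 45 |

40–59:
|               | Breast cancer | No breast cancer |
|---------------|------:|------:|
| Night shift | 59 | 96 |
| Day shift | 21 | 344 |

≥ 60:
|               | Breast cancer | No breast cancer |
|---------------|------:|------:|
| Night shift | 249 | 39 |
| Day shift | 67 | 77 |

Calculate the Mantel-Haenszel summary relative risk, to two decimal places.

RR_MH = Σ(aᵢ·n₀ᵢ/nᵢ) / Σ(cᵢ·n₁ᵢ/nᵢ), with n₁ᵢ = aᵢ+bᵢ (exposed), n₀ᵢ = cᵢ+dᵢ (unexposed), nᵢ = n₁ᵢ+n₀ᵢ.
Stratum 1 (< 40): n₁ = 368, n₀ = 88, n = 456; a·n₀/n = 294·88/456 = 56.7368; c·n₁/n = 43·368/456 = 34.7018
Stratum 2 (40–59): n₁ = 155, n₀ = 365, n = 520; a·n₀/n = 59·365/520 = 41.4135; c·n₁/n = 21·155/520 = 6.2596
Stratum 3 (≥ 60): n₁ = 288, n₀ = 144, n = 432; a·n₀/n = 249·144/432 = 83.0000; c·n₁/n = 67·288/432 = 44.6667
RR_MH = (56.7368 + 41.4135 + 83.0000) / (34.7018 + 6.2596 + 44.6667) = 181.1503 / 85.6280 = 2.11555

2.12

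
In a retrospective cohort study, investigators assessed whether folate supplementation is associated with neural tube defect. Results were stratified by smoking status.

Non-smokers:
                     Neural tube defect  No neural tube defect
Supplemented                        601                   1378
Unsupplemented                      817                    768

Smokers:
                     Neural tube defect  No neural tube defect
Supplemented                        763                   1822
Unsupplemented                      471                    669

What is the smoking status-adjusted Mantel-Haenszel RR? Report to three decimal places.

0.642

RR_MH = Σ(aᵢ·n₀ᵢ/nᵢ) / Σ(cᵢ·n₁ᵢ/nᵢ), with n₁ᵢ = aᵢ+bᵢ (exposed), n₀ᵢ = cᵢ+dᵢ (unexposed), nᵢ = n₁ᵢ+n₀ᵢ.
Stratum 1 (Non-smokers): n₁ = 1979, n₀ = 1585, n = 3564; a·n₀/n = 601·1585/3564 = 267.2797; c·n₁/n = 817·1979/3564 = 453.6597
Stratum 2 (Smokers): n₁ = 2585, n₀ = 1140, n = 3725; a·n₀/n = 763·1140/3725 = 233.5087; c·n₁/n = 471·2585/3725 = 326.8550
RR_MH = (267.2797 + 233.5087) / (453.6597 + 326.8550) = 500.7885 / 780.5147 = 0.64161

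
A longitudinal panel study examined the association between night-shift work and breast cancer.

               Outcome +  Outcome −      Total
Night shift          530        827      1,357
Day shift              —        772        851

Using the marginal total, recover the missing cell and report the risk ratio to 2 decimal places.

The missing cell is in the unexposed row: 851 − 772 = 79.
So a = 530, b = 827, c = 79, d = 772.
RR = [a/(a+b)] / [c/(c+d)] = (530/1357) / (79/851) = 0.39057/0.09283 = 4.20725

4.21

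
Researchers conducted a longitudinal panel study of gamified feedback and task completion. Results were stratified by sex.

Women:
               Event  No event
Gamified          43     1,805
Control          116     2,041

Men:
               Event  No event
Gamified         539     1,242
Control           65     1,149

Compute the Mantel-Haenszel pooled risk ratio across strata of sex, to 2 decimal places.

RR_MH = Σ(aᵢ·n₀ᵢ/nᵢ) / Σ(cᵢ·n₁ᵢ/nᵢ), with n₁ᵢ = aᵢ+bᵢ (exposed), n₀ᵢ = cᵢ+dᵢ (unexposed), nᵢ = n₁ᵢ+n₀ᵢ.
Stratum 1 (Women): n₁ = 1848, n₀ = 2157, n = 4005; a·n₀/n = 43·2157/4005 = 23.1588; c·n₁/n = 116·1848/4005 = 53.5251
Stratum 2 (Men): n₁ = 1781, n₀ = 1214, n = 2995; a·n₀/n = 539·1214/2995 = 218.4795; c·n₁/n = 65·1781/2995 = 38.6528
RR_MH = (23.1588 + 218.4795) / (53.5251 + 38.6528) = 241.6383 / 92.1778 = 2.62144

2.62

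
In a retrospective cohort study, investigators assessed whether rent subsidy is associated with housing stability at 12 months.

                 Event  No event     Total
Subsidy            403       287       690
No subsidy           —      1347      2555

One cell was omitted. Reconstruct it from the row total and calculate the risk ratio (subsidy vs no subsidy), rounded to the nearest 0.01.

1.24

The missing cell is in the unexposed row: 2555 − 1347 = 1208.
So a = 403, b = 287, c = 1208, d = 1347.
RR = [a/(a+b)] / [c/(c+d)] = (403/690) / (1208/2555) = 0.58406/0.47280 = 1.23532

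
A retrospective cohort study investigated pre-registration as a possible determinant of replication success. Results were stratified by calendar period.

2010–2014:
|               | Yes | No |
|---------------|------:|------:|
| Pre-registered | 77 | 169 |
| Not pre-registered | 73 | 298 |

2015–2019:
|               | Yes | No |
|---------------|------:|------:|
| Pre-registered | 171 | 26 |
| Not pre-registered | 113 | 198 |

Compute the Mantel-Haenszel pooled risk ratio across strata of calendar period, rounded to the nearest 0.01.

2.07

RR_MH = Σ(aᵢ·n₀ᵢ/nᵢ) / Σ(cᵢ·n₁ᵢ/nᵢ), with n₁ᵢ = aᵢ+bᵢ (exposed), n₀ᵢ = cᵢ+dᵢ (unexposed), nᵢ = n₁ᵢ+n₀ᵢ.
Stratum 1 (2010–2014): n₁ = 246, n₀ = 371, n = 617; a·n₀/n = 77·371/617 = 46.2998; c·n₁/n = 73·246/617 = 29.1053
Stratum 2 (2015–2019): n₁ = 197, n₀ = 311, n = 508; a·n₀/n = 171·311/508 = 104.6870; c·n₁/n = 113·197/508 = 43.8209
RR_MH = (46.2998 + 104.6870) / (29.1053 + 43.8209) = 150.9868 / 72.9262 = 2.07041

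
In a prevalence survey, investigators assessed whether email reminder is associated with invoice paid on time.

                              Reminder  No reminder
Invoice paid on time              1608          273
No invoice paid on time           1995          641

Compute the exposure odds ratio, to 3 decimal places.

1.893

Reading the table with exposure as columns: a = 1608 (Reminder, case), b = 1995 (Reminder, non-case), c = 273 (No reminder, case), d = 641.
OR = (a·d)/(b·c) = (1608 × 641) / (1995 × 273) = 1030728 / 544635 = 1.89251
The odds of invoice paid on time are about 1.89 times as high in the reminder group.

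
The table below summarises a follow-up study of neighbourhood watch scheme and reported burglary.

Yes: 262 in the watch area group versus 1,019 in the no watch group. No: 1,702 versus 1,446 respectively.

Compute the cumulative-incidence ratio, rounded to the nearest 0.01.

0.32

From the description: a = 262, b = 1702, c = 1019, d = 1446.
Risk in exposed = 262/1964 = 0.13340; risk in unexposed = 1019/2465 = 0.41339.
RR = 0.13340 / 0.41339 = 0.32270
The risk is 68% lower among the exposed than among the unexposed.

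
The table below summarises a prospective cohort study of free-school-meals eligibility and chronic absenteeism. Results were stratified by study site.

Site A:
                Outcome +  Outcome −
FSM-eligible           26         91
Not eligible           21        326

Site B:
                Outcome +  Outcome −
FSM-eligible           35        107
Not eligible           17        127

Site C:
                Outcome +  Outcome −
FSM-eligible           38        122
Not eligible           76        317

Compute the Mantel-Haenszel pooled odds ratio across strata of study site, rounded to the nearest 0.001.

OR_MH = Σ(aᵢdᵢ/nᵢ) / Σ(bᵢcᵢ/nᵢ), where nᵢ is the stratum total.
Stratum 1 (Site A): n = 464; a·d/n = 26·326/464 = 18.2672; b·c/n = 91·21/464 = 4.1185
Stratum 2 (Site B): n = 286; a·d/n = 35·127/286 = 15.5420; b·c/n = 107·17/286 = 6.3601
Stratum 3 (Site C): n = 553; a·d/n = 38·317/553 = 21.7830; b·c/n = 122·76/553 = 16.7667
OR_MH = (18.2672 + 15.5420 + 21.7830) / (4.1185 + 6.3601 + 16.7667) = 55.5922 / 27.2454 = 2.04043

2.040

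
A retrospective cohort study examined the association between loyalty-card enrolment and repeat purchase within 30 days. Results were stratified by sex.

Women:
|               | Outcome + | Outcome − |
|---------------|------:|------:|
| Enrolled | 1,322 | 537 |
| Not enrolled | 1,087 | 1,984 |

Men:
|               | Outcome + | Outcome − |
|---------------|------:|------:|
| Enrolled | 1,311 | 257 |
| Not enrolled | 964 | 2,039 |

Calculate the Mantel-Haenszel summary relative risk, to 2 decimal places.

RR_MH = Σ(aᵢ·n₀ᵢ/nᵢ) / Σ(cᵢ·n₁ᵢ/nᵢ), with n₁ᵢ = aᵢ+bᵢ (exposed), n₀ᵢ = cᵢ+dᵢ (unexposed), nᵢ = n₁ᵢ+n₀ᵢ.
Stratum 1 (Women): n₁ = 1859, n₀ = 3071, n = 4930; a·n₀/n = 1322·3071/4930 = 823.5014; c·n₁/n = 1087·1859/4930 = 409.8850
Stratum 2 (Men): n₁ = 1568, n₀ = 3003, n = 4571; a·n₀/n = 1311·3003/4571 = 861.2848; c·n₁/n = 964·1568/4571 = 330.6830
RR_MH = (823.5014 + 861.2848) / (409.8850 + 330.6830) = 1684.7863 / 740.5680 = 2.27499

2.27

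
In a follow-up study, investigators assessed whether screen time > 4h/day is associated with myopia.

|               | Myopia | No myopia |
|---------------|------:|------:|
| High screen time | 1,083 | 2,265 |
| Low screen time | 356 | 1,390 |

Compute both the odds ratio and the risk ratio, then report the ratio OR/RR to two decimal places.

Cells: a = 1083, b = 2265, c = 356, d = 1390.
OR = (1083·1390)/(2265·356) = 1505370/806340 = 1.86692
Risk in exposed = 1083/3348 = 0.32348; risk in unexposed = 356/1746 = 0.20389; RR = 1.58649
OR/RR = 1.86692 / 1.58649 = 1.17676
The outcome is not rare, so the OR lies further from 1 than the RR.

1.18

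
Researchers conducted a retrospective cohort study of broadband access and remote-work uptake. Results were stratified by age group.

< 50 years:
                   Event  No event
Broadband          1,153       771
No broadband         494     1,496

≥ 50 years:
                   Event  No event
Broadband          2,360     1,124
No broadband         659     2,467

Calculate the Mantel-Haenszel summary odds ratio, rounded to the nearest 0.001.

6.312

OR_MH = Σ(aᵢdᵢ/nᵢ) / Σ(bᵢcᵢ/nᵢ), where nᵢ is the stratum total.
Stratum 1 (< 50 years): n = 3914; a·d/n = 1153·1496/3914 = 440.6970; b·c/n = 771·494/3914 = 97.3107
Stratum 2 (≥ 50 years): n = 6610; a·d/n = 2360·2467/6610 = 880.8048; b·c/n = 1124·659/6610 = 112.0599
OR_MH = (440.6970 + 880.8048) / (97.3107 + 112.0599) = 1321.5018 / 209.3706 = 6.31178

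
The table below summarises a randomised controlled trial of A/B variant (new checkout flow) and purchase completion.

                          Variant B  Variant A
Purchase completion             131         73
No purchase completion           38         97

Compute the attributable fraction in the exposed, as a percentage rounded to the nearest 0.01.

Reading the table with exposure as columns: a = 131 (Variant B, case), b = 38 (Variant B, non-case), c = 73 (Variant A, case), d = 97.
Risk in exposed = 131/169 = 0.77515; risk in unexposed = 73/170 = 0.42941.
RR = 0.77515/0.42941 = 1.80514
AR% = (RR − 1)/RR × 100 = (1.80514 − 1)/1.80514 × 100 = 44.6026%

44.60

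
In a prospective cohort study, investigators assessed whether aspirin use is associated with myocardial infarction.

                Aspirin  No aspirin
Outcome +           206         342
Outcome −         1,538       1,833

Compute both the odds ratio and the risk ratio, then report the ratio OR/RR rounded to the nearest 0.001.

Reading the table with exposure as columns: a = 206 (Aspirin, case), b = 1538 (Aspirin, non-case), c = 342 (No aspirin, case), d = 1833.
OR = (206·1833)/(1538·342) = 377598/525996 = 0.71787
Risk in exposed = 206/1744 = 0.11812; risk in unexposed = 342/2175 = 0.15724; RR = 0.75120
OR/RR = 0.71787 / 0.75120 = 0.95564
The outcome is not rare, so the OR lies further from 1 than the RR.

0.956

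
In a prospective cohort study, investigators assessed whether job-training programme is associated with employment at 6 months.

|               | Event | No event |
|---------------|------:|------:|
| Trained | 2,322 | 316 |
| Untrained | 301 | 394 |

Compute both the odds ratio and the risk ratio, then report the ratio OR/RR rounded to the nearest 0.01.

4.73

Cells: a = 2322, b = 316, c = 301, d = 394.
OR = (2322·394)/(316·301) = 914868/95116 = 9.61844
Risk in exposed = 2322/2638 = 0.88021; risk in unexposed = 301/695 = 0.43309; RR = 2.03238
OR/RR = 9.61844 / 2.03238 = 4.73259
The outcome is not rare, so the OR lies further from 1 than the RR.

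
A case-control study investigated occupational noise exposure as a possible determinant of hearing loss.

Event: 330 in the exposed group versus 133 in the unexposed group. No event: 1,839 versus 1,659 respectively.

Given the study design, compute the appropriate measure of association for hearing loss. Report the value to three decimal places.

From the description: a = 330, b = 1839, c = 133, d = 1659.
This is a case-control study: participants were sampled on outcome status, so risks in the source population cannot be estimated directly — relative risk is not valid here. The odds ratio is the appropriate measure.
OR = (a·d)/(b·c) = (330 × 1659) / (1839 × 133) = 547470 / 244587 = 2.23834

2.238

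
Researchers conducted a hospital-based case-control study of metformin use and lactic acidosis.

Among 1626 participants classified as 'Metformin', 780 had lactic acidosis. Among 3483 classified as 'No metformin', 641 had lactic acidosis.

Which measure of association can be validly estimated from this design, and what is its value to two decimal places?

From the description: a = 780, b = 846, c = 641, d = 2842.
This is a hospital-based case-control study: participants were sampled on outcome status, so risks in the source population cannot be estimated directly — relative risk is not valid here. The odds ratio is the appropriate measure.
OR = (a·d)/(b·c) = (780 × 2842) / (846 × 641) = 2216760 / 542286 = 4.08781

4.09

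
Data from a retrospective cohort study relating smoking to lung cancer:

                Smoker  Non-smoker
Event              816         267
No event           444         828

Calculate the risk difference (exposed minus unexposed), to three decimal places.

0.404

Reading the table with exposure as columns: a = 816 (Smoker, case), b = 444 (Smoker, non-case), c = 267 (Non-smoker, case), d = 828.
Risk in exposed = 816/1260 = 0.647619; risk in unexposed = 267/1095 = 0.243836.
Risk difference = 0.647619 − 0.243836 = 0.403783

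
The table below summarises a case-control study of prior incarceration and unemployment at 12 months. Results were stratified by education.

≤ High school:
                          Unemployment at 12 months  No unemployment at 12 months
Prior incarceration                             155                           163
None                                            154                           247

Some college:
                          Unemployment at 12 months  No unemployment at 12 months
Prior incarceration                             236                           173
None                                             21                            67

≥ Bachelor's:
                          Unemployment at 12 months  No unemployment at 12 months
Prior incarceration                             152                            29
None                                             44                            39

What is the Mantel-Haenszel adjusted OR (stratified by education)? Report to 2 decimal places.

2.28

OR_MH = Σ(aᵢdᵢ/nᵢ) / Σ(bᵢcᵢ/nᵢ), where nᵢ is the stratum total.
Stratum 1 (≤ High school): n = 719; a·d/n = 155·247/719 = 53.2476; b·c/n = 163·154/719 = 34.9124
Stratum 2 (Some college): n = 497; a·d/n = 236·67/497 = 31.8149; b·c/n = 173·21/497 = 7.3099
Stratum 3 (≥ Bachelor's): n = 264; a·d/n = 152·39/264 = 22.4545; b·c/n = 29·44/264 = 4.8333
OR_MH = (53.2476 + 31.8149 + 22.4545) / (34.9124 + 7.3099 + 4.8333) = 107.5170 / 47.0556 = 2.28489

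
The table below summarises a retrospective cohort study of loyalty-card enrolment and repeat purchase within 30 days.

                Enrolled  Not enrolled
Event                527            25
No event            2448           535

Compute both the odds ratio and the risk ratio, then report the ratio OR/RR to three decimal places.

Reading the table with exposure as columns: a = 527 (Enrolled, case), b = 2448 (Enrolled, non-case), c = 25 (Not enrolled, case), d = 535.
OR = (527·535)/(2448·25) = 281945/61200 = 4.60694
Risk in exposed = 527/2975 = 0.17714; risk in unexposed = 25/560 = 0.04464; RR = 3.96800
OR/RR = 4.60694 / 3.96800 = 1.16102
The outcome is not rare, so the OR lies further from 1 than the RR.

1.161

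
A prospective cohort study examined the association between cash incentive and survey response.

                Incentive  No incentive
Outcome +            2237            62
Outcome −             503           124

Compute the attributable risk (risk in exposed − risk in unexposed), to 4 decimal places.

Reading the table with exposure as columns: a = 2237 (Incentive, case), b = 503 (Incentive, non-case), c = 62 (No incentive, case), d = 124.
Risk in exposed = 2237/2740 = 0.816423; risk in unexposed = 62/186 = 0.333333.
Risk difference = 0.816423 − 0.333333 = 0.483090

0.4831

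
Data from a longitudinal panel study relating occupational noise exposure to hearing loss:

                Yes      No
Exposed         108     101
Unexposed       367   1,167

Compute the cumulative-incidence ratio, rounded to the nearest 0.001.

Cells: a = 108, b = 101, c = 367, d = 1167.
Risk in exposed = 108/209 = 0.51675; risk in unexposed = 367/1534 = 0.23924.
RR = 0.51675 / 0.23924 = 2.15992
The risk among the exposed is 2.16 times that among the unexposed.

2.160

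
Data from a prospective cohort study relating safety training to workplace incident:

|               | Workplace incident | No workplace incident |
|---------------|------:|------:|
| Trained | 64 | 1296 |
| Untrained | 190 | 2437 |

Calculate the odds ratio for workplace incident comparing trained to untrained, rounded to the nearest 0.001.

0.633

Cells: a = 64, b = 1296, c = 190, d = 2437.
OR = (a·d)/(b·c) = (64 × 2437) / (1296 × 190) = 155968 / 246240 = 0.63340
Exposure is associated with lower odds of workplace incident (OR = 0.63 < 1).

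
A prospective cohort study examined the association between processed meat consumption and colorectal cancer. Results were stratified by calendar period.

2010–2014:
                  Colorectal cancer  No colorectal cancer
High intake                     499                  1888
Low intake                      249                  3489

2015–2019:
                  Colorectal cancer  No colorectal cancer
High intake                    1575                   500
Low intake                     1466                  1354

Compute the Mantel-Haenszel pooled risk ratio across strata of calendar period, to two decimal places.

RR_MH = Σ(aᵢ·n₀ᵢ/nᵢ) / Σ(cᵢ·n₁ᵢ/nᵢ), with n₁ᵢ = aᵢ+bᵢ (exposed), n₀ᵢ = cᵢ+dᵢ (unexposed), nᵢ = n₁ᵢ+n₀ᵢ.
Stratum 1 (2010–2014): n₁ = 2387, n₀ = 3738, n = 6125; a·n₀/n = 499·3738/6125 = 304.5326; c·n₁/n = 249·2387/6125 = 97.0389
Stratum 2 (2015–2019): n₁ = 2075, n₀ = 2820, n = 4895; a·n₀/n = 1575·2820/4895 = 907.3544; c·n₁/n = 1466·2075/4895 = 621.4402
RR_MH = (304.5326 + 907.3544) / (97.0389 + 621.4402) = 1211.8870 / 718.4791 = 1.68674

1.69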